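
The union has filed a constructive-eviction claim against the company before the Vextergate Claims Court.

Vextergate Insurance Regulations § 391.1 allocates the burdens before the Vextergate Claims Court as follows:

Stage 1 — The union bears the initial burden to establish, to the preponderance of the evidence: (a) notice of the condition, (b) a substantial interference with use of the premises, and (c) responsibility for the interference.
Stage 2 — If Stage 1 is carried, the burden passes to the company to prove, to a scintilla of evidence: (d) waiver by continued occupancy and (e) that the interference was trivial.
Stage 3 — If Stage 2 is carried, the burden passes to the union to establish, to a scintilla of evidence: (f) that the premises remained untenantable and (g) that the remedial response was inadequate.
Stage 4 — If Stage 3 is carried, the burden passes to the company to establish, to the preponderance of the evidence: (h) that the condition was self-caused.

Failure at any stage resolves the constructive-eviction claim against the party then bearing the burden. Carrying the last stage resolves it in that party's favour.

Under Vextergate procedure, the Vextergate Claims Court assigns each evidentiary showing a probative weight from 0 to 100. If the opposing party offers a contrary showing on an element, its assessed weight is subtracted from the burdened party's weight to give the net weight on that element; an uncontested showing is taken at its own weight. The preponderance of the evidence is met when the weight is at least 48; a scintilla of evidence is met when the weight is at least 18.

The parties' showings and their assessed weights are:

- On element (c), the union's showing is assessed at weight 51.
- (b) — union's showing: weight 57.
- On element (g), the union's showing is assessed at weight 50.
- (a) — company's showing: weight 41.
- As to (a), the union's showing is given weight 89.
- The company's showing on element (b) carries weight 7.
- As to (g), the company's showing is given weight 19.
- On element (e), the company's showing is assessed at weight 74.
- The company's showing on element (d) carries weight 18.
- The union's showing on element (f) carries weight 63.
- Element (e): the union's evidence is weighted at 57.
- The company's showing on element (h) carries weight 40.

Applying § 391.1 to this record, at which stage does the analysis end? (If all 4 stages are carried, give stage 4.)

stage 2

At Stage 1 the union must meet the preponderance of the evidence (weight is at least 48): on (a) the weight is 89 less the opposing 41 gives net 48, ≥ 48, so (a) meets the standard; on (b) the weight is 57 less the opposing 7 gives net 50, which does reach 48, so (b) meets the standard; on (c) the weight is 51, which does reach 48, so (c) meets the standard.
  All elements met. The burden passes to the company.
At Stage 2 the company must meet a scintilla of evidence (weight is at least 18): on (d) the weight is 18, ≥ 18, so (d) meets the standard; on (e) the weight is 74 less the opposing 57 gives net 17, < 18, so (e) does not meet the standard.
  Stage 2 not carried; the company fails its burden.
The union prevails.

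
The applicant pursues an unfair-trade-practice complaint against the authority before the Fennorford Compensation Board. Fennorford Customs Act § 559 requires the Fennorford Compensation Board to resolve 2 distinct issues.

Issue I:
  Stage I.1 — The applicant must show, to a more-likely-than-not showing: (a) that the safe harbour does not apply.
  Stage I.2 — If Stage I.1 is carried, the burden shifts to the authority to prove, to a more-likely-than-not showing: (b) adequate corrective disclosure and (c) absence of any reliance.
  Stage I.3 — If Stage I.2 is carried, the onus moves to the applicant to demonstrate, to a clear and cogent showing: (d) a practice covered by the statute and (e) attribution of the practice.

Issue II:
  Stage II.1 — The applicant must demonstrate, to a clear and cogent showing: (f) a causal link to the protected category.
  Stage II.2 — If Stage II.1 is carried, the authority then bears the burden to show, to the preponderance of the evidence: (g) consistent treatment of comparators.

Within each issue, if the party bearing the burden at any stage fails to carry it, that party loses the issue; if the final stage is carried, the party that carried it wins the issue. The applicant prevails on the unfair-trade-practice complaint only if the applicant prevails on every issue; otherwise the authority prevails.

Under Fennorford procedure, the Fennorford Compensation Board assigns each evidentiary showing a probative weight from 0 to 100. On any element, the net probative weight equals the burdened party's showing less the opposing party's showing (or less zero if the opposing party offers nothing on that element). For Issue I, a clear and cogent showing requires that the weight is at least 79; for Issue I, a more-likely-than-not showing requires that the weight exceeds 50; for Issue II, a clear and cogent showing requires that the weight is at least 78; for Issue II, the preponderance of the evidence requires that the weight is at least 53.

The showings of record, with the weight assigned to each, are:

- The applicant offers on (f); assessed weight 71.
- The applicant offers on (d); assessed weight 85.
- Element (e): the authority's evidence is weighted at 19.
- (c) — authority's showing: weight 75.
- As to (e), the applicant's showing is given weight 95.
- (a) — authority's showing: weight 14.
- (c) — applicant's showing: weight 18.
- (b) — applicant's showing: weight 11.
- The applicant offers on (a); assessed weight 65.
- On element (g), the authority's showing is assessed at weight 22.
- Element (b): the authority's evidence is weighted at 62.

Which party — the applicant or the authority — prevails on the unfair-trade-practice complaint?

— Issue I —
Stage I.1 — burden on applicant; standard: a more-likely-than-not showing (weight exceeds 50).
    (a): 65 − 14 = 51 > 50 [met]
  All elements met. The burden passes to the authority.
Stage I.2 — burden on authority; standard: a more-likely-than-not showing (weight exceeds 50).
    (b): 62 − 11 = 51 > 50 [met]
    (c): 75 − 18 = 57 > 50 [met]
  All elements met. The burden passes to the applicant.
Stage I.3 — burden on applicant; standard: a clear and cogent showing (weight is at least 79).
    (d): 85 ≥ 79 [met]
    (e): 95 − 19 = 76 < 79 [not met]
  Not every element is met, so the applicant fails to carry Stage I.3.
So the authority prevails on this issue.
— Issue II —
Stage II.1 (applicant, a clear and cogent showing, weight is at least 78): (f) 71 < 78 — fails.
  The applicant does not carry Stage II.1.
The authority prevails on this issue.
Per-issue: Issue I → authority; Issue II → authority. The applicant must prevail on every issue; overall, the authority prevails.

authority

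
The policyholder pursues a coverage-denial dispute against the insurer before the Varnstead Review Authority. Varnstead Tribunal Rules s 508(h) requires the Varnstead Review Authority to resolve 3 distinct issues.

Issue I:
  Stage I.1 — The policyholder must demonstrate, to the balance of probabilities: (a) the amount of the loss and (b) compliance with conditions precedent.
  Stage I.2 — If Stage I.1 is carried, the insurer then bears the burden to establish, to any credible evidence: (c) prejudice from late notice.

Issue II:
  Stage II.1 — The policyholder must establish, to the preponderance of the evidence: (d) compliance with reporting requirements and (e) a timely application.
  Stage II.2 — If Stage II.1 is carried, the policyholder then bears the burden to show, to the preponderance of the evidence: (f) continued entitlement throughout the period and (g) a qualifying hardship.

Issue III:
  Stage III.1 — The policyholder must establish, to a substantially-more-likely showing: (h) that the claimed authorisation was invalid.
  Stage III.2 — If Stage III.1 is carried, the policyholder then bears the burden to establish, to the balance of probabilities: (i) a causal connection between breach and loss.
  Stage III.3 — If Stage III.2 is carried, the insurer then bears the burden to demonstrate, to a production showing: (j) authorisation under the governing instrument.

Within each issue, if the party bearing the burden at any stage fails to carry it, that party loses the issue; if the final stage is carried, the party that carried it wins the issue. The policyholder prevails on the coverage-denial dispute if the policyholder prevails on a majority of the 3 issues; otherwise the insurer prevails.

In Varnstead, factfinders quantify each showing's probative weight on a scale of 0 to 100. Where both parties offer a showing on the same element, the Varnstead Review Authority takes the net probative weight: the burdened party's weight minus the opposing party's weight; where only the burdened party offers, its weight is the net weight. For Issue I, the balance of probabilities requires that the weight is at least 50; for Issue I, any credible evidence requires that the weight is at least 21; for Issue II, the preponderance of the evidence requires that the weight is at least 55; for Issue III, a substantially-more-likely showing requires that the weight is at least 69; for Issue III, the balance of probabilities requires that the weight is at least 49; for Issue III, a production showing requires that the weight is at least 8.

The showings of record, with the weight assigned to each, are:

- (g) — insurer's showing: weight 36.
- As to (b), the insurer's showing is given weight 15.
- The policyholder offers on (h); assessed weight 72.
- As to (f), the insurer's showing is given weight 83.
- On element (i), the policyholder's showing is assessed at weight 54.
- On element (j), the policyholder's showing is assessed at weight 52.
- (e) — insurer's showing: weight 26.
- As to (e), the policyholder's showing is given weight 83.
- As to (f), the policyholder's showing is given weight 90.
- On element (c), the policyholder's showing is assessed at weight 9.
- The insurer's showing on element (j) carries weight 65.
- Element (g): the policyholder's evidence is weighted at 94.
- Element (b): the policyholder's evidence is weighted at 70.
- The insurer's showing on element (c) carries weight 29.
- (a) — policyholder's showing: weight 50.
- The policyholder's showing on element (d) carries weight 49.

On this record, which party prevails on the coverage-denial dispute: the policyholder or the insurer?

— Issue I —
Stage I.1 — burden on policyholder; standard: the balance of probabilities (weight is at least 50).
    (a): 50 ≥ 50 [met]
    (b): 70 − 15 = 55 ≥ 50 [met]
  Stage I.1 carried; the burden shifts to the insurer.
Stage I.2 — burden on insurer; standard: any credible evidence (weight is at least 21).
    (c): 29 − 9 = 20 < 21 [not met]
  Not every element is met, so the insurer fails to carry Stage I.2.
The policyholder prevails on this issue.
— Issue II —
Stage II.1 (policyholder, the preponderance of the evidence, weight is at least 55): (d) 49 < 55 — fails; (e) net 83−26=57 ≥ 55 — meets.
  The policyholder does not carry Stage II.1.
So the insurer prevails on this issue.
— Issue III —
At Stage III.1 the policyholder must meet a substantially-more-likely showing (weight is at least 69): on (h) the weight is 72, which does reach 69, so (h) meets the standard.
  Stage III.1 carried; the burden remains with the policyholder.
At Stage III.2 the policyholder must meet the balance of probabilities (weight is at least 49): on (i) the weight is 54, which does reach 49, so (i) meets the standard.
  Stage III.2 is satisfied; the onus moves to the insurer.
At Stage III.3 the insurer must meet a production showing (weight is at least 8): on (j) the weight is 65 less the opposing 52 gives net 13, ≥ 8, so (j) meets the standard.
  The insurer carries the last stage.
Every stage carried; the insurer prevails on this issue.
Per-issue: Issue I → policyholder; Issue II → insurer; Issue III → insurer. The policyholder must prevail on a majority of issues; overall, the insurer prevails.

insurer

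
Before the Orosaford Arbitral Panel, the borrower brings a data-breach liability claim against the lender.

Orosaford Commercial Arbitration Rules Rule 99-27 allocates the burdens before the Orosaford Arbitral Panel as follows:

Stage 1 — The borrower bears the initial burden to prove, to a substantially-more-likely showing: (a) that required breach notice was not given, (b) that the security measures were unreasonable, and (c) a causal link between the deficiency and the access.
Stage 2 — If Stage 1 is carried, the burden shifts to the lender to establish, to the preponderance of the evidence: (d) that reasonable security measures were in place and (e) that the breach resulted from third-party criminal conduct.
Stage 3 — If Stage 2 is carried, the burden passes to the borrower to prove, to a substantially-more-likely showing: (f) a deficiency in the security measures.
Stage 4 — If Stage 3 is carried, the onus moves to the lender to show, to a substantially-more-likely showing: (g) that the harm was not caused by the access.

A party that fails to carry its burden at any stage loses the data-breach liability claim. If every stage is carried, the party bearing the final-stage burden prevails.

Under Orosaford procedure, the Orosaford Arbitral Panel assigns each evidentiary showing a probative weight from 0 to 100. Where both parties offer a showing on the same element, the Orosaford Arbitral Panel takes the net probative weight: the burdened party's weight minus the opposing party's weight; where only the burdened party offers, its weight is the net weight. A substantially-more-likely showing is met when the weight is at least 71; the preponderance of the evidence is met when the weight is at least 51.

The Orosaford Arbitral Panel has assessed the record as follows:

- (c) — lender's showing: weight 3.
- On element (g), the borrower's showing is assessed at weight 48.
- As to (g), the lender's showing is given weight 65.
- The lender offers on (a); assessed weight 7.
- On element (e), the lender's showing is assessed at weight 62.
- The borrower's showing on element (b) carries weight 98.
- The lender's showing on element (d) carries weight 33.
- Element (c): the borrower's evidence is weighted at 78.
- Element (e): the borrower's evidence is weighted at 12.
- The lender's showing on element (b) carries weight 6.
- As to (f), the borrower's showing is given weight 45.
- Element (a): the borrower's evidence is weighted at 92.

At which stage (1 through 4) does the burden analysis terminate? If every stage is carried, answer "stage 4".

stage 2

Stage 1 — burden on borrower; standard: a substantially-more-likely showing (weight is at least 71).
    (a): 92 − 7 = 85 ≥ 71 [met]
    (b): 98 − 6 = 92 ≥ 71 [met]
    (c): 78 − 3 = 75 ≥ 71 [met]
  Stage 1 carried; the burden shifts to the lender.
Stage 2 — burden on lender; standard: the preponderance of the evidence (weight is at least 51).
    (d): 33 < 51 [not met]
    (e): 62 − 12 = 50 < 51 [not met]
  The lender does not carry Stage 2.
The borrower prevails.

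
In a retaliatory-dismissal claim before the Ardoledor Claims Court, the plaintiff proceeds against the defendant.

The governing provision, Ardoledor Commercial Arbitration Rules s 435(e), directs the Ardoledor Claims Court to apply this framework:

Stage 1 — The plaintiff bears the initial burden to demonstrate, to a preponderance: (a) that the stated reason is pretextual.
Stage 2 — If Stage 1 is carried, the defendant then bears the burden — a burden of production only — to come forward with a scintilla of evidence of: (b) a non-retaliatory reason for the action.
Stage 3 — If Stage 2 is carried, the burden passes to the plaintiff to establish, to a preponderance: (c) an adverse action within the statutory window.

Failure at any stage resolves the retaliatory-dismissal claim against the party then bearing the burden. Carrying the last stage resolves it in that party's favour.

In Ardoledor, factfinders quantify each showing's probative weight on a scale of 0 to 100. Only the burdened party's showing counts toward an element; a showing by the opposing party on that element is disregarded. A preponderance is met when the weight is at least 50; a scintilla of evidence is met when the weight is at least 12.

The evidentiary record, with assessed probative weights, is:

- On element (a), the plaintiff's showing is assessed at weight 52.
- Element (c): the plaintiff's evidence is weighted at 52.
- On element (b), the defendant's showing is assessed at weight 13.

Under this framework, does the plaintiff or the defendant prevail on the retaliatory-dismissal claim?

plaintiff

Stage 1 (plaintiff, a preponderance, weight is at least 50): (a) 52 ≥ 50 — meets.
  The plaintiff carries Stage 1; the defendant now bears the burden.
Stage 2 (defendant, a scintilla of evidence, weight is at least 12): (b) 13 ≥ 12 — meets.
  All elements met. The burden passes to the plaintiff.
Stage 3 (plaintiff, a preponderance, weight is at least 50): (c) 52 ≥ 50 — meets.
  The plaintiff carries the last stage.
Every stage carried; the plaintiff prevails.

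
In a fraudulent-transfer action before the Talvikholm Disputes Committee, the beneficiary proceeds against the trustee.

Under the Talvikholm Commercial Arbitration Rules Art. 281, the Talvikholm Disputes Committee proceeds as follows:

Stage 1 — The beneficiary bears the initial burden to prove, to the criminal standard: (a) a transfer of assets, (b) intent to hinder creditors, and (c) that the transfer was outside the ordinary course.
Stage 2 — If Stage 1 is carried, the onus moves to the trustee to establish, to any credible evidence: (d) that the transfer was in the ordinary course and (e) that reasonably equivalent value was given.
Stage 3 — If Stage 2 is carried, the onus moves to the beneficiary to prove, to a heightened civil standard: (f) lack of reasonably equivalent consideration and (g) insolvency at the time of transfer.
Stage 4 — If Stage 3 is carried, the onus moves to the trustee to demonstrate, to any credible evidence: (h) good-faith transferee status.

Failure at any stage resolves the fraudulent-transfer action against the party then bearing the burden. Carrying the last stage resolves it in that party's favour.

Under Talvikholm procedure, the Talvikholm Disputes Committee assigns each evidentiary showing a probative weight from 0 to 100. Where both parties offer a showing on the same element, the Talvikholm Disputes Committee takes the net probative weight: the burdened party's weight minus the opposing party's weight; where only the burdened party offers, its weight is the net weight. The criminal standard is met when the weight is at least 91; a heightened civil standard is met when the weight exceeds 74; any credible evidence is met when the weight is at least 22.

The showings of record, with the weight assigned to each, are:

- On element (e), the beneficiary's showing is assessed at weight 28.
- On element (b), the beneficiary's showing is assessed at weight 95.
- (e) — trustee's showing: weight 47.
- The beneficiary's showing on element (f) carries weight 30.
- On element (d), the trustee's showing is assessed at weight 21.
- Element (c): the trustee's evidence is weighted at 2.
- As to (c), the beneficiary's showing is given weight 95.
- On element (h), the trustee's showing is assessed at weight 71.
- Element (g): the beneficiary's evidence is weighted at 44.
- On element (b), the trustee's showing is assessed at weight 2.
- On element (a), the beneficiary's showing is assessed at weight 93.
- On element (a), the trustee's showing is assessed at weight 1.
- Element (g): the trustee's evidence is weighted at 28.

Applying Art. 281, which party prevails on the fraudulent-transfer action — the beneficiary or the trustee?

Stage 1 — burden on beneficiary; standard: the criminal standard (weight is at least 91).
    (a): 93 − 1 = 92 ≥ 91 [met]
    (b): 95 − 2 = 93 ≥ 91 [met]
    (c): 95 − 2 = 93 ≥ 91 [met]
  Stage 1 carried; the burden shifts to the trustee.
Stage 2 — burden on trustee; standard: any credible evidence (weight is at least 22).
    (d): 21 < 22 [not met]
    (e): 47 − 28 = 19 < 22 [not met]
  Stage 2 not carried; the trustee fails its burden.
The beneficiary prevails.

beneficiary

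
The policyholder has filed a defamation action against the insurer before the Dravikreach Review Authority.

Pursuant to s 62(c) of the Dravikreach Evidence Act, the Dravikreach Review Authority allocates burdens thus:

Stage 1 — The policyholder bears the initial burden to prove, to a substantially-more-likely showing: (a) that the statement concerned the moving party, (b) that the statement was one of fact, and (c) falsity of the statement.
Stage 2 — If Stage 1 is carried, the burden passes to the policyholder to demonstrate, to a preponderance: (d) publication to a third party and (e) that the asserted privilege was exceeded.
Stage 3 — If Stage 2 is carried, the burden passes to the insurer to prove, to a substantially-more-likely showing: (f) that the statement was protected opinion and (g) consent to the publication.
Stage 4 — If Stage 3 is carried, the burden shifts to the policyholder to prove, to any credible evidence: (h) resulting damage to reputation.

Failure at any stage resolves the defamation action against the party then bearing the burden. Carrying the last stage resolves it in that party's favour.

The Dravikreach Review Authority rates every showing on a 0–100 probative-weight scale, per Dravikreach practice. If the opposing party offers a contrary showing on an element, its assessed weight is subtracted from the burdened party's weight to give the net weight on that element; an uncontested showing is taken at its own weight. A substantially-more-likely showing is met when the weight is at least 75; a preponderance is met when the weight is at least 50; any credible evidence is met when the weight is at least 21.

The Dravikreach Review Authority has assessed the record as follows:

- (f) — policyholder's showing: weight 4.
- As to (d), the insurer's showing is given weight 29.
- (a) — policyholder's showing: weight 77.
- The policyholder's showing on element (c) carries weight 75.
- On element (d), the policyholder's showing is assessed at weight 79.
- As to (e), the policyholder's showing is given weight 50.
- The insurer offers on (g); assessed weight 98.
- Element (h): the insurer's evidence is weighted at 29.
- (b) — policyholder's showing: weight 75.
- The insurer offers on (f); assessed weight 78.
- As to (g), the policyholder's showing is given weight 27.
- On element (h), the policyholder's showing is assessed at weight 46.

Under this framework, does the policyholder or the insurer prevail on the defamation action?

At Stage 1 the policyholder must meet a substantially-more-likely showing (weight is at least 75): on (a) the weight is 77, which does reach 75, so (a) meets the standard; on (b) the weight is 75, ≥ 75, so (b) meets the standard; on (c) the weight is 75, ≥ 75, so (c) meets the standard.
  Stage 1 is satisfied; the policyholder continues to bear the burden.
At Stage 2 the policyholder must meet a preponderance (weight is at least 50): on (d) the weight is 79 less the opposing 29 gives net 50, ≥ 50, so (d) meets the standard; on (e) the weight is 50, ≥ 50, so (e) meets the standard.
  The policyholder carries Stage 2; the insurer now bears the burden.
At Stage 3 the insurer must meet a substantially-more-likely showing (weight is at least 75): on (f) the weight is 78 less the opposing 4 gives net 74, < 75, so (f) does not meet the standard; on (g) the weight is 98 less the opposing 27 gives net 71, < 75, so (g) does not meet the standard.
  Stage 3 not carried; the insurer fails its burden.
The policyholder prevails.

policyholder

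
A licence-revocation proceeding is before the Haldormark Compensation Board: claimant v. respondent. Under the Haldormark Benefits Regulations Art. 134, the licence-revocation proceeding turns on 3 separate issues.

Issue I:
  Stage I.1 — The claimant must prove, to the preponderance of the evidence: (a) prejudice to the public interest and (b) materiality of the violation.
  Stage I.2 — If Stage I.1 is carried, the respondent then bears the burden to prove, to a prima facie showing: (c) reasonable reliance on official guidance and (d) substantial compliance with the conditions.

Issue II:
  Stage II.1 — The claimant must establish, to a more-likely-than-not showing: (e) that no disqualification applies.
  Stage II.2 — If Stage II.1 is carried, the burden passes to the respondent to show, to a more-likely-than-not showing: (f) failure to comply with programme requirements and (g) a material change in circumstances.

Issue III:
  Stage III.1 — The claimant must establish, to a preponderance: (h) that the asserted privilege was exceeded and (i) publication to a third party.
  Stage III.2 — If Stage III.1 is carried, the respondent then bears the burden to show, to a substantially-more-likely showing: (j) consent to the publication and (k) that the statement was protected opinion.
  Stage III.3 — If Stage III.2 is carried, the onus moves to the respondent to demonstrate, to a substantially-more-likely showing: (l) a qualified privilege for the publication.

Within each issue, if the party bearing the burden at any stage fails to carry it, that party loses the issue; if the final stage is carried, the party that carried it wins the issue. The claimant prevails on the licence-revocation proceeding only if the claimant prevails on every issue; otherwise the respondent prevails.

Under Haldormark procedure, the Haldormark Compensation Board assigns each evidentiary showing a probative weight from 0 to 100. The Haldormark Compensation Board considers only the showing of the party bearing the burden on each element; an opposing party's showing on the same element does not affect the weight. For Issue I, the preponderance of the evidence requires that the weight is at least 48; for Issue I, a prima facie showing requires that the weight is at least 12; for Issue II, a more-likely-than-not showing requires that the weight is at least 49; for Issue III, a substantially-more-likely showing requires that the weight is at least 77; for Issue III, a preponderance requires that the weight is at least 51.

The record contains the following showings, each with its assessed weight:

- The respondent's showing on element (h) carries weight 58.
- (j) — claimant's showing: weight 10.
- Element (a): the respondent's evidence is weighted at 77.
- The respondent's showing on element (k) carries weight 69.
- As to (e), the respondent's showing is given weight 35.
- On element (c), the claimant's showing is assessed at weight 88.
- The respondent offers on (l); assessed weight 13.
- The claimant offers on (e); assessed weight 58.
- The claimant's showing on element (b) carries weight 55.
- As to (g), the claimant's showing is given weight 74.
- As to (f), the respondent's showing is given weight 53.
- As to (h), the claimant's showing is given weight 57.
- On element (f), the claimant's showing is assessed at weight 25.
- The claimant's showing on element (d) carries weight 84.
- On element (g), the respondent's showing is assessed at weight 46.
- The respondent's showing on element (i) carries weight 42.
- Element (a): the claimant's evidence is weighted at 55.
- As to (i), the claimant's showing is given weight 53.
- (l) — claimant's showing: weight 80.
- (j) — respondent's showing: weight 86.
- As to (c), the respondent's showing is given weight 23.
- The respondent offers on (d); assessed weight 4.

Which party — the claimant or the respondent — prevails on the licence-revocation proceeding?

— Issue I —
At Stage I.1 the claimant must meet the preponderance of the evidence (weight is at least 48): on (a) the weight is 55 (the respondent's 77 is given no effect), ≥ 48, so (a) meets the standard; on (b) the weight is 55, ≥ 48, so (b) meets the standard.
  Stage I.1 is satisfied; the onus moves to the respondent.
At Stage I.2 the respondent must meet a prima facie showing (weight is at least 12): on (c) the weight is 23 (the claimant's 88 is given no effect), ≥ 12, so (c) meets the standard; on (d) the weight is 4 (the claimant's 84 is given no effect), which does not reach 12, so (d) does not meet the standard.
  Stage I.2 not carried; the respondent fails its burden.
So the claimant prevails on this issue.
— Issue II —
At Stage II.1 the claimant must meet a more-likely-than-not showing (weight is at least 49): on (e) the weight is 58 (the respondent's 35 is given no effect), ≥ 49, so (e) meets the standard.
  Stage II.1 is satisfied; the onus moves to the respondent.
At Stage II.2 the respondent must meet a more-likely-than-not showing (weight is at least 49): on (f) the weight is 53 (the claimant's 25 is given no effect), which does reach 49, so (f) meets the standard; on (g) the weight is 46 (the claimant's 74 is given no effect), which does not reach 49, so (g) does not meet the standard.
  Not every element is met, so the respondent fails to carry Stage II.2.
So the claimant prevails on this issue.
— Issue III —
Stage III.1 (claimant, a preponderance, weight is at least 51): (h) 57 (respondent's 58 disregarded) ≥ 51 — meets; (i) 53 (respondent's 42 disregarded) ≥ 51 — meets.
  Stage III.1 is satisfied; the onus moves to the respondent.
Stage III.2 (respondent, a substantially-more-likely showing, weight is at least 77): (j) 86 (claimant's 10 disregarded) ≥ 77 — meets; (k) 69 < 77 — fails.
  Stage III.2 not carried; the respondent fails its burden.
The claimant prevails on this issue.
Per-issue: Issue I → claimant; Issue II → claimant; Issue III → claimant. The claimant must prevail on every issue; overall, the claimant prevails.

claimant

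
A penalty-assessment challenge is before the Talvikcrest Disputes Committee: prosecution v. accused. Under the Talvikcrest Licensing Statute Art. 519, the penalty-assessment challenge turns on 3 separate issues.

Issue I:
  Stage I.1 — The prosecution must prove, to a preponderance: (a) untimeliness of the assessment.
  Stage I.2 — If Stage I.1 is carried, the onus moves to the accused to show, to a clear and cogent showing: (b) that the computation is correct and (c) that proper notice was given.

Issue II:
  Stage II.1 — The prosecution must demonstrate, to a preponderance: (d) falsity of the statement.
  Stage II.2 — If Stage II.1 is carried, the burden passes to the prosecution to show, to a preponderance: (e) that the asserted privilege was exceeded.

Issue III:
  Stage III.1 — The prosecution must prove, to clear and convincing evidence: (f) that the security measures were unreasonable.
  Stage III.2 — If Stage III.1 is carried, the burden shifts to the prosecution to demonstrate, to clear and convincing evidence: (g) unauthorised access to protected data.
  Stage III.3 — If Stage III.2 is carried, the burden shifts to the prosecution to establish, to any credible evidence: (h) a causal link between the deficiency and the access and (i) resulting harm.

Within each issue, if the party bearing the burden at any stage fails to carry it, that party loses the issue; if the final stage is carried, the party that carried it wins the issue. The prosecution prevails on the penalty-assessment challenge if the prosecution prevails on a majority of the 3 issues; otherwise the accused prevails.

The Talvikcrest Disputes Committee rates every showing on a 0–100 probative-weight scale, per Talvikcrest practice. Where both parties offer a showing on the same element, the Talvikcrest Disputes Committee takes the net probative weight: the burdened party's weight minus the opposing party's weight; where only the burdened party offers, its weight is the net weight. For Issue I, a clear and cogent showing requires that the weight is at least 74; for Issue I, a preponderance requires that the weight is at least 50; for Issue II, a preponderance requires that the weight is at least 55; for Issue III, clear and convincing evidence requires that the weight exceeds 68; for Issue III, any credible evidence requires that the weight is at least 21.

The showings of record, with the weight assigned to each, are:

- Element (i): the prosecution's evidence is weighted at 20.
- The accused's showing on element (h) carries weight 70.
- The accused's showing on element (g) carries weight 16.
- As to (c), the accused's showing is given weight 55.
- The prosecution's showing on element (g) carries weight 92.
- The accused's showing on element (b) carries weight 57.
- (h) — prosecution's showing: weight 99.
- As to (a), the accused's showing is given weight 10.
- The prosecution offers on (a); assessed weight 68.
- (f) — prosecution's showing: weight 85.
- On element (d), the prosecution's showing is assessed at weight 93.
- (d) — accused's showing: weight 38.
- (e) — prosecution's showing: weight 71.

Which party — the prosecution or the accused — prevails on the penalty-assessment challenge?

— Issue I —
Stage I.1 — burden on prosecution; standard: a preponderance (weight is at least 50).
    (a): 68 − 10 = 58 ≥ 50 [met]
  The prosecution carries Stage I.1; the accused now bears the burden.
Stage I.2 — burden on accused; standard: a clear and cogent showing (weight is at least 74).
    (b): 57 < 74 [not met]
    (c): 55 < 74 [not met]
  Stage I.2 not carried; the accused fails its burden.
The prosecution prevails on this issue.
— Issue II —
Stage II.1 — burden on prosecution; standard: a preponderance (weight is at least 55).
    (d): 93 − 38 = 55 ≥ 55 [met]
  Stage II.1 carried; the burden remains with the prosecution.
Stage II.2 — burden on prosecution; standard: a preponderance (weight is at least 55).
    (e): 71 ≥ 55 [met]
  The prosecution carries the last stage.
With every stage satisfied, the prosecution prevails on this issue.
— Issue III —
At Stage III.1 the prosecution must meet clear and convincing evidence (weight exceeds 68): on (f) the weight is 85, which does exceed 68, so (f) meets the standard.
  Stage III.1 is satisfied; the prosecution continues to bear the burden.
At Stage III.2 the prosecution must meet clear and convincing evidence (weight exceeds 68): on (g) the weight is 92 less the opposing 16 gives net 76, > 68, so (g) meets the standard.
  Stage III.2 is satisfied; the prosecution continues to bear the burden.
At Stage III.3 the prosecution must meet any credible evidence (weight is at least 21): on (h) the weight is 99 less the opposing 70 gives net 29, which does reach 21, so (h) meets the standard; on (i) the weight is 20, which does not reach 21, so (i) does not meet the standard.
  The prosecution does not carry Stage III.3.
So the accused prevails on this issue.
Per-issue: Issue I → prosecution; Issue II → prosecution; Issue III → accused. The prosecution must prevail on a majority of issues; overall, the prosecution prevails.

prosecution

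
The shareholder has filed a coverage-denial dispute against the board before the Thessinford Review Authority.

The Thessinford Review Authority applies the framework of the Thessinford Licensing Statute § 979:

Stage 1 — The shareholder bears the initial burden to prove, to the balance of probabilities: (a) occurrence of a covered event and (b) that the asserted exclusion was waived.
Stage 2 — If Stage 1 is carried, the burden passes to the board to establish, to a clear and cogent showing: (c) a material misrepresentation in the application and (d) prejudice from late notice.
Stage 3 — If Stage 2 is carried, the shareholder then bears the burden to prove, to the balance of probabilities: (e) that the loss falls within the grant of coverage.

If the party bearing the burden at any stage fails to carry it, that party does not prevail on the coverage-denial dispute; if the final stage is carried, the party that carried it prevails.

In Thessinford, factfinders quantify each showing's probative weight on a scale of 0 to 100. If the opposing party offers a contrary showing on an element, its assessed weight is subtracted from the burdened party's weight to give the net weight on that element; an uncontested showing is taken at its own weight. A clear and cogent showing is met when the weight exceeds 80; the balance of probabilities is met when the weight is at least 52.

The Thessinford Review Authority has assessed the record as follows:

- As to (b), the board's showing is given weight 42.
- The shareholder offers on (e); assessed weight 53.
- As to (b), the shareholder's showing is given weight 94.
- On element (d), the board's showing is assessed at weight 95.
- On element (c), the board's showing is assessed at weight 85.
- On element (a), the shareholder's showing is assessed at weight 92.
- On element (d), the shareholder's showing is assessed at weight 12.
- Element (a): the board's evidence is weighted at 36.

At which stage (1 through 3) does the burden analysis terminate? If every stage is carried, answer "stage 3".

Stage 1 (shareholder, the balance of probabilities, weight is at least 52): (a) net 92−36=56 ≥ 52 — meets; (b) net 94−42=52 ≥ 52 — meets.
  The shareholder carries Stage 1; the board now bears the burden.
Stage 2 (board, a clear and cogent showing, weight exceeds 80): (c) 85 > 80 — meets; (d) net 95−12=83 > 80 — meets.
  Stage 2 is satisfied; the onus moves to the shareholder.
Stage 3 (shareholder, the balance of probabilities, weight is at least 52): (e) 53 ≥ 52 — meets.
  Stage 3 carried; the final stage is satisfied.
All stages carried — the shareholder prevails.

stage 3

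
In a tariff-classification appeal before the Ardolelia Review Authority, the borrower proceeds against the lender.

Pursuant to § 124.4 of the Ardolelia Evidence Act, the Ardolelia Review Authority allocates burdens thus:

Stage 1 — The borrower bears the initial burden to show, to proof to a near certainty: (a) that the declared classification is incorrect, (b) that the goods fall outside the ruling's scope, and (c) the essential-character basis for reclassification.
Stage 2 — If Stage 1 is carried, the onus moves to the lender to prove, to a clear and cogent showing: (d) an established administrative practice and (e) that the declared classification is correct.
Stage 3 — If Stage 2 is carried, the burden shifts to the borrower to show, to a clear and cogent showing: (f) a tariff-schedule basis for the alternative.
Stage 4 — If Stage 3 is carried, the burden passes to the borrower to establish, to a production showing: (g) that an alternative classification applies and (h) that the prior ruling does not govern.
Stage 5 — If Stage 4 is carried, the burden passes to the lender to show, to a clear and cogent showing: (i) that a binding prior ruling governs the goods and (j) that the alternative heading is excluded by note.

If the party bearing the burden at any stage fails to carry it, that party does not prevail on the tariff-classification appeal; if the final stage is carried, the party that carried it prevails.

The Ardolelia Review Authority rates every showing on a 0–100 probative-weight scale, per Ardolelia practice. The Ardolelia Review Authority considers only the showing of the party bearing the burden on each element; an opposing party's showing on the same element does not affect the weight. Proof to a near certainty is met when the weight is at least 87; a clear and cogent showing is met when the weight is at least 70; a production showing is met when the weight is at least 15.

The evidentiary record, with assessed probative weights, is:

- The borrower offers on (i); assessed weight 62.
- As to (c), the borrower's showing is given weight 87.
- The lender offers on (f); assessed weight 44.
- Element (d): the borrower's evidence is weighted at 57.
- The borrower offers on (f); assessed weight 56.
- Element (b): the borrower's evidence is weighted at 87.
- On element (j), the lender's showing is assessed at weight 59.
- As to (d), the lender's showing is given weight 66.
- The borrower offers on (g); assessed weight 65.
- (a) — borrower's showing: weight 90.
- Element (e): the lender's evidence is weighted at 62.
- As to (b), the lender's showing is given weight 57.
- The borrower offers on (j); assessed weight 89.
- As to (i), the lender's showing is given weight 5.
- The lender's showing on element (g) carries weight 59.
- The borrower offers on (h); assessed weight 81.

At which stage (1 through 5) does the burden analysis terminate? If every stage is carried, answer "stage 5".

stage 2

Stage 1 — burden on borrower; standard: proof to a near certainty (weight is at least 87).
    (a): 90 ≥ 87 [met]
    (b): 87 (lender's 57 disregarded) ≥ 87 [met]
    (c): 87 ≥ 87 [met]
  The borrower carries Stage 1; the lender now bears the burden.
Stage 2 — burden on lender; standard: a clear and cogent showing (weight is at least 70).
    (d): 66 (borrower's 57 disregarded) < 70 [not met]
    (e): 62 < 70 [not met]
  Not every element is met, so the lender fails to carry Stage 2.
The borrower prevails.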